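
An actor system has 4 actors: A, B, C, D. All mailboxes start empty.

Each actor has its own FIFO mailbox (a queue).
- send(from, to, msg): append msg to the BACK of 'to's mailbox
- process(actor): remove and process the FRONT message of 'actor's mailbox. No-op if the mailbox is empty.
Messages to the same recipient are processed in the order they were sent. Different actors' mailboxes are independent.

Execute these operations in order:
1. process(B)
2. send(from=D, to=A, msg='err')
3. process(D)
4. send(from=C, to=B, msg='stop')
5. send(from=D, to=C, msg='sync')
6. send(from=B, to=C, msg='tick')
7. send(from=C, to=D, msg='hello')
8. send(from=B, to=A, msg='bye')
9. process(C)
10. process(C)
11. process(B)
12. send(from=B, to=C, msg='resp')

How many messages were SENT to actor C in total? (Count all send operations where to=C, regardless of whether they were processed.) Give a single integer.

After 1 (process(B)): A:[] B:[] C:[] D:[]
After 2 (send(from=D, to=A, msg='err')): A:[err] B:[] C:[] D:[]
After 3 (process(D)): A:[err] B:[] C:[] D:[]
After 4 (send(from=C, to=B, msg='stop')): A:[err] B:[stop] C:[] D:[]
After 5 (send(from=D, to=C, msg='sync')): A:[err] B:[stop] C:[sync] D:[]
After 6 (send(from=B, to=C, msg='tick')): A:[err] B:[stop] C:[sync,tick] D:[]
After 7 (send(from=C, to=D, msg='hello')): A:[err] B:[stop] C:[sync,tick] D:[hello]
After 8 (send(from=B, to=A, msg='bye')): A:[err,bye] B:[stop] C:[sync,tick] D:[hello]
After 9 (process(C)): A:[err,bye] B:[stop] C:[tick] D:[hello]
After 10 (process(C)): A:[err,bye] B:[stop] C:[] D:[hello]
After 11 (process(B)): A:[err,bye] B:[] C:[] D:[hello]
After 12 (send(from=B, to=C, msg='resp')): A:[err,bye] B:[] C:[resp] D:[hello]

Answer: 3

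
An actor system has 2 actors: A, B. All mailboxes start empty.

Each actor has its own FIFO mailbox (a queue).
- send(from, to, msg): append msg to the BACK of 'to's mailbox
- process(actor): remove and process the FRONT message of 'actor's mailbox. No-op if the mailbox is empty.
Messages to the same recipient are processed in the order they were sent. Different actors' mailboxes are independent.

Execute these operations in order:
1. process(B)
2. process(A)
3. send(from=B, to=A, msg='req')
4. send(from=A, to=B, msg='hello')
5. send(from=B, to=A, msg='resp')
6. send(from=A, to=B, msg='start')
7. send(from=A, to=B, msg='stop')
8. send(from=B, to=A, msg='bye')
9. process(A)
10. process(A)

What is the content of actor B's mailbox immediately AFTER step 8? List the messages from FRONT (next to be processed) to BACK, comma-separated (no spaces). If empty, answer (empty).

After 1 (process(B)): A:[] B:[]
After 2 (process(A)): A:[] B:[]
After 3 (send(from=B, to=A, msg='req')): A:[req] B:[]
After 4 (send(from=A, to=B, msg='hello')): A:[req] B:[hello]
After 5 (send(from=B, to=A, msg='resp')): A:[req,resp] B:[hello]
After 6 (send(from=A, to=B, msg='start')): A:[req,resp] B:[hello,start]
After 7 (send(from=A, to=B, msg='stop')): A:[req,resp] B:[hello,start,stop]
After 8 (send(from=B, to=A, msg='bye')): A:[req,resp,bye] B:[hello,start,stop]

hello,start,stop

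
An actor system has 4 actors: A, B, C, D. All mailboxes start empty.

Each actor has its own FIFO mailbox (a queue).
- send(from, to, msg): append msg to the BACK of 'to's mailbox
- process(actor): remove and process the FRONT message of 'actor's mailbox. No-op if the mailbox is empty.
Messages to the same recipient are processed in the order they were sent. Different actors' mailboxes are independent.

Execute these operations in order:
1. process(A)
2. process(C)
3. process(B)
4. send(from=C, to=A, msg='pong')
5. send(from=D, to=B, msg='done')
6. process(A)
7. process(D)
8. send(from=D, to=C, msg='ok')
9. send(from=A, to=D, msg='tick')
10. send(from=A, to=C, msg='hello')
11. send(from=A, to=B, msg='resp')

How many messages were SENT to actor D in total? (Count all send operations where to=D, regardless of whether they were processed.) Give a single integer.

After 1 (process(A)): A:[] B:[] C:[] D:[]
After 2 (process(C)): A:[] B:[] C:[] D:[]
After 3 (process(B)): A:[] B:[] C:[] D:[]
After 4 (send(from=C, to=A, msg='pong')): A:[pong] B:[] C:[] D:[]
After 5 (send(from=D, to=B, msg='done')): A:[pong] B:[done] C:[] D:[]
After 6 (process(A)): A:[] B:[done] C:[] D:[]
After 7 (process(D)): A:[] B:[done] C:[] D:[]
After 8 (send(from=D, to=C, msg='ok')): A:[] B:[done] C:[ok] D:[]
After 9 (send(from=A, to=D, msg='tick')): A:[] B:[done] C:[ok] D:[tick]
After 10 (send(from=A, to=C, msg='hello')): A:[] B:[done] C:[ok,hello] D:[tick]
After 11 (send(from=A, to=B, msg='resp')): A:[] B:[done,resp] C:[ok,hello] D:[tick]

Answer: 1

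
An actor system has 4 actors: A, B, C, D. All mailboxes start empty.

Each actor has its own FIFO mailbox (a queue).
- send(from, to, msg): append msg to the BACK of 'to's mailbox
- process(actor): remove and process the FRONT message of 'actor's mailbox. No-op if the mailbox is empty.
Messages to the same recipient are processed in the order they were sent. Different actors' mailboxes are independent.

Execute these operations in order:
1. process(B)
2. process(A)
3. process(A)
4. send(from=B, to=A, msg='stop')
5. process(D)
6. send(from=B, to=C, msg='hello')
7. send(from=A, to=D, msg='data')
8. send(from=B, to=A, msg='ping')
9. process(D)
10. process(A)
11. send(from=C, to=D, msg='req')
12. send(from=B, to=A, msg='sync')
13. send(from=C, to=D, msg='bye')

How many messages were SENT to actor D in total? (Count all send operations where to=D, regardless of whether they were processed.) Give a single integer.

After 1 (process(B)): A:[] B:[] C:[] D:[]
After 2 (process(A)): A:[] B:[] C:[] D:[]
After 3 (process(A)): A:[] B:[] C:[] D:[]
After 4 (send(from=B, to=A, msg='stop')): A:[stop] B:[] C:[] D:[]
After 5 (process(D)): A:[stop] B:[] C:[] D:[]
After 6 (send(from=B, to=C, msg='hello')): A:[stop] B:[] C:[hello] D:[]
After 7 (send(from=A, to=D, msg='data')): A:[stop] B:[] C:[hello] D:[data]
After 8 (send(from=B, to=A, msg='ping')): A:[stop,ping] B:[] C:[hello] D:[data]
After 9 (process(D)): A:[stop,ping] B:[] C:[hello] D:[]
After 10 (process(A)): A:[ping] B:[] C:[hello] D:[]
After 11 (send(from=C, to=D, msg='req')): A:[ping] B:[] C:[hello] D:[req]
After 12 (send(from=B, to=A, msg='sync')): A:[ping,sync] B:[] C:[hello] D:[req]
After 13 (send(from=C, to=D, msg='bye')): A:[ping,sync] B:[] C:[hello] D:[req,bye]

Answer: 3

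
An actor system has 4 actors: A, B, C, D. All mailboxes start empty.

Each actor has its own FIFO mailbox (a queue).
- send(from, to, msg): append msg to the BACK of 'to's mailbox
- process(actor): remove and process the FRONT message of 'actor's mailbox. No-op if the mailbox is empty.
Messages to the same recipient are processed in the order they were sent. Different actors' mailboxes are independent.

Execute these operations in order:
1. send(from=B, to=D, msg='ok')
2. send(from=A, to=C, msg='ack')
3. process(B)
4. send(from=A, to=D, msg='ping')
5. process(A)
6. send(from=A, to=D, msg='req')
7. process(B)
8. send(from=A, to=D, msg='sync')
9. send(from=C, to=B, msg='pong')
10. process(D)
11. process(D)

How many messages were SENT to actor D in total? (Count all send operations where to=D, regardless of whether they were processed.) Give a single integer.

After 1 (send(from=B, to=D, msg='ok')): A:[] B:[] C:[] D:[ok]
After 2 (send(from=A, to=C, msg='ack')): A:[] B:[] C:[ack] D:[ok]
After 3 (process(B)): A:[] B:[] C:[ack] D:[ok]
After 4 (send(from=A, to=D, msg='ping')): A:[] B:[] C:[ack] D:[ok,ping]
After 5 (process(A)): A:[] B:[] C:[ack] D:[ok,ping]
After 6 (send(from=A, to=D, msg='req')): A:[] B:[] C:[ack] D:[ok,ping,req]
After 7 (process(B)): A:[] B:[] C:[ack] D:[ok,ping,req]
After 8 (send(from=A, to=D, msg='sync')): A:[] B:[] C:[ack] D:[ok,ping,req,sync]
After 9 (send(from=C, to=B, msg='pong')): A:[] B:[pong] C:[ack] D:[ok,ping,req,sync]
After 10 (process(D)): A:[] B:[pong] C:[ack] D:[ping,req,sync]
After 11 (process(D)): A:[] B:[pong] C:[ack] D:[req,sync]

Answer: 4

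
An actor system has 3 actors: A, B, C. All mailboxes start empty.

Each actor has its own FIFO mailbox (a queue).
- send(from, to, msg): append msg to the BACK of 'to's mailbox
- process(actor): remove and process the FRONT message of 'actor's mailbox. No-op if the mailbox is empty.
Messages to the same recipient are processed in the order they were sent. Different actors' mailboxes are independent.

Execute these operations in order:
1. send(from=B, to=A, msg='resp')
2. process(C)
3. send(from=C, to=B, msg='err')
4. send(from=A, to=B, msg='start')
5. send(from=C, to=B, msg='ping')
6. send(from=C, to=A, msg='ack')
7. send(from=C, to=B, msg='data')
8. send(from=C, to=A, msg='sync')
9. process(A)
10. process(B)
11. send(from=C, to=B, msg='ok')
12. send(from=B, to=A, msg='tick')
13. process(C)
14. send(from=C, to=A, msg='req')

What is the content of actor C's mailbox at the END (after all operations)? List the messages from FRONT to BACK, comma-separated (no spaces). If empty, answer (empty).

After 1 (send(from=B, to=A, msg='resp')): A:[resp] B:[] C:[]
After 2 (process(C)): A:[resp] B:[] C:[]
After 3 (send(from=C, to=B, msg='err')): A:[resp] B:[err] C:[]
After 4 (send(from=A, to=B, msg='start')): A:[resp] B:[err,start] C:[]
After 5 (send(from=C, to=B, msg='ping')): A:[resp] B:[err,start,ping] C:[]
After 6 (send(from=C, to=A, msg='ack')): A:[resp,ack] B:[err,start,ping] C:[]
After 7 (send(from=C, to=B, msg='data')): A:[resp,ack] B:[err,start,ping,data] C:[]
After 8 (send(from=C, to=A, msg='sync')): A:[resp,ack,sync] B:[err,start,ping,data] C:[]
After 9 (process(A)): A:[ack,sync] B:[err,start,ping,data] C:[]
After 10 (process(B)): A:[ack,sync] B:[start,ping,data] C:[]
After 11 (send(from=C, to=B, msg='ok')): A:[ack,sync] B:[start,ping,data,ok] C:[]
After 12 (send(from=B, to=A, msg='tick')): A:[ack,sync,tick] B:[start,ping,data,ok] C:[]
After 13 (process(C)): A:[ack,sync,tick] B:[start,ping,data,ok] C:[]
After 14 (send(from=C, to=A, msg='req')): A:[ack,sync,tick,req] B:[start,ping,data,ok] C:[]

Answer: (empty)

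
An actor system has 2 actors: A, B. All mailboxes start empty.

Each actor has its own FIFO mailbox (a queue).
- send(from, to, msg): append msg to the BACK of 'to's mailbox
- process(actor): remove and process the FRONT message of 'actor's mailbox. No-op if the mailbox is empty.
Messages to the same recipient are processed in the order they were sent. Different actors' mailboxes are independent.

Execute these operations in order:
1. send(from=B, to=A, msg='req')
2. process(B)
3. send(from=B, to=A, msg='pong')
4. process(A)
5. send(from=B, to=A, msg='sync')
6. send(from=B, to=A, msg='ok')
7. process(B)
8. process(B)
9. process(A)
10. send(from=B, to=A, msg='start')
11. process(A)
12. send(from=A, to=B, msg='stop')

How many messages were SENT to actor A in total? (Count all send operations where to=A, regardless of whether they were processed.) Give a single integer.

After 1 (send(from=B, to=A, msg='req')): A:[req] B:[]
After 2 (process(B)): A:[req] B:[]
After 3 (send(from=B, to=A, msg='pong')): A:[req,pong] B:[]
After 4 (process(A)): A:[pong] B:[]
After 5 (send(from=B, to=A, msg='sync')): A:[pong,sync] B:[]
After 6 (send(from=B, to=A, msg='ok')): A:[pong,sync,ok] B:[]
After 7 (process(B)): A:[pong,sync,ok] B:[]
After 8 (process(B)): A:[pong,sync,ok] B:[]
After 9 (process(A)): A:[sync,ok] B:[]
After 10 (send(from=B, to=A, msg='start')): A:[sync,ok,start] B:[]
After 11 (process(A)): A:[ok,start] B:[]
After 12 (send(from=A, to=B, msg='stop')): A:[ok,start] B:[stop]

Answer: 5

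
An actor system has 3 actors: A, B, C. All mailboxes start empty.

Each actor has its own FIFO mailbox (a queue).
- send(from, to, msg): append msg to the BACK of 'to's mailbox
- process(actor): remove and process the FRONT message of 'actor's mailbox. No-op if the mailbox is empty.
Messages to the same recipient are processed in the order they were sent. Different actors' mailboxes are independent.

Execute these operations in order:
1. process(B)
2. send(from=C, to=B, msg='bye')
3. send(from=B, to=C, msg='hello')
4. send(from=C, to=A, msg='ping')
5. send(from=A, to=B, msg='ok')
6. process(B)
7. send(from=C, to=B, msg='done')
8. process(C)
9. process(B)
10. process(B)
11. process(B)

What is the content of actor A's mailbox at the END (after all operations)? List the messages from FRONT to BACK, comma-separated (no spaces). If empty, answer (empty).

After 1 (process(B)): A:[] B:[] C:[]
After 2 (send(from=C, to=B, msg='bye')): A:[] B:[bye] C:[]
After 3 (send(from=B, to=C, msg='hello')): A:[] B:[bye] C:[hello]
After 4 (send(from=C, to=A, msg='ping')): A:[ping] B:[bye] C:[hello]
After 5 (send(from=A, to=B, msg='ok')): A:[ping] B:[bye,ok] C:[hello]
After 6 (process(B)): A:[ping] B:[ok] C:[hello]
After 7 (send(from=C, to=B, msg='done')): A:[ping] B:[ok,done] C:[hello]
After 8 (process(C)): A:[ping] B:[ok,done] C:[]
After 9 (process(B)): A:[ping] B:[done] C:[]
After 10 (process(B)): A:[ping] B:[] C:[]
After 11 (process(B)): A:[ping] B:[] C:[]

Answer: ping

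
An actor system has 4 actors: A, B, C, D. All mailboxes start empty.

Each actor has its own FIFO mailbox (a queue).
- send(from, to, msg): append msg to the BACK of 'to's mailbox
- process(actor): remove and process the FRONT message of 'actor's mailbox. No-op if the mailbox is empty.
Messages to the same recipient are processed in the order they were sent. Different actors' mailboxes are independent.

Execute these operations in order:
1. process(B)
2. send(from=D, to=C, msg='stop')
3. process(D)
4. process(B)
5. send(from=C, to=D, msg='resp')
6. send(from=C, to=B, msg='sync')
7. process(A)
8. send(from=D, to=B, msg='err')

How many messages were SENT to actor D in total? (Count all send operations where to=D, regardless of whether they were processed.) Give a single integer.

After 1 (process(B)): A:[] B:[] C:[] D:[]
After 2 (send(from=D, to=C, msg='stop')): A:[] B:[] C:[stop] D:[]
After 3 (process(D)): A:[] B:[] C:[stop] D:[]
After 4 (process(B)): A:[] B:[] C:[stop] D:[]
After 5 (send(from=C, to=D, msg='resp')): A:[] B:[] C:[stop] D:[resp]
After 6 (send(from=C, to=B, msg='sync')): A:[] B:[sync] C:[stop] D:[resp]
After 7 (process(A)): A:[] B:[sync] C:[stop] D:[resp]
After 8 (send(from=D, to=B, msg='err')): A:[] B:[sync,err] C:[stop] D:[resp]

Answer: 1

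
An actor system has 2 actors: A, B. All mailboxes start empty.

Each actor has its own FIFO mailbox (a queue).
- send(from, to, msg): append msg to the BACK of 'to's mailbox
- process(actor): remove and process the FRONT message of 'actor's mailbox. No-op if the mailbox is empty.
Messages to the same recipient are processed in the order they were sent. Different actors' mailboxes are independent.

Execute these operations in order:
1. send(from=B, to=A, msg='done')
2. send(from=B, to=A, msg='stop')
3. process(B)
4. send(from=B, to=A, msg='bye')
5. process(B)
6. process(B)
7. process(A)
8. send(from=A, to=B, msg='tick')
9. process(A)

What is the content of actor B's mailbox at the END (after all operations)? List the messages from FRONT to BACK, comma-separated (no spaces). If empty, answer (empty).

Answer: tick

Derivation:
After 1 (send(from=B, to=A, msg='done')): A:[done] B:[]
After 2 (send(from=B, to=A, msg='stop')): A:[done,stop] B:[]
After 3 (process(B)): A:[done,stop] B:[]
After 4 (send(from=B, to=A, msg='bye')): A:[done,stop,bye] B:[]
After 5 (process(B)): A:[done,stop,bye] B:[]
After 6 (process(B)): A:[done,stop,bye] B:[]
After 7 (process(A)): A:[stop,bye] B:[]
After 8 (send(from=A, to=B, msg='tick')): A:[stop,bye] B:[tick]
After 9 (process(A)): A:[bye] B:[tick]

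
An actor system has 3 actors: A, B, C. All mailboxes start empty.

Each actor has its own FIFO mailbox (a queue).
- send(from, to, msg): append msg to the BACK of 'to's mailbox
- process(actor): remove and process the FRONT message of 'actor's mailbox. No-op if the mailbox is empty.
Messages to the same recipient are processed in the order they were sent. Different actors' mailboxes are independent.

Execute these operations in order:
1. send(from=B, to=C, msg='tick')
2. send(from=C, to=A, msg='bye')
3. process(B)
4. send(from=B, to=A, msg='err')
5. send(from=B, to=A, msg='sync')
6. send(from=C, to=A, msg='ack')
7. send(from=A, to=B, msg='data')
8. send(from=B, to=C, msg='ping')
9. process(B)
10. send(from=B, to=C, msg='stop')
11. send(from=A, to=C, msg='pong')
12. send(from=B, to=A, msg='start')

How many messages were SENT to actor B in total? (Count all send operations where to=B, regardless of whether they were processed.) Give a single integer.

After 1 (send(from=B, to=C, msg='tick')): A:[] B:[] C:[tick]
After 2 (send(from=C, to=A, msg='bye')): A:[bye] B:[] C:[tick]
After 3 (process(B)): A:[bye] B:[] C:[tick]
After 4 (send(from=B, to=A, msg='err')): A:[bye,err] B:[] C:[tick]
After 5 (send(from=B, to=A, msg='sync')): A:[bye,err,sync] B:[] C:[tick]
After 6 (send(from=C, to=A, msg='ack')): A:[bye,err,sync,ack] B:[] C:[tick]
After 7 (send(from=A, to=B, msg='data')): A:[bye,err,sync,ack] B:[data] C:[tick]
After 8 (send(from=B, to=C, msg='ping')): A:[bye,err,sync,ack] B:[data] C:[tick,ping]
After 9 (process(B)): A:[bye,err,sync,ack] B:[] C:[tick,ping]
After 10 (send(from=B, to=C, msg='stop')): A:[bye,err,sync,ack] B:[] C:[tick,ping,stop]
After 11 (send(from=A, to=C, msg='pong')): A:[bye,err,sync,ack] B:[] C:[tick,ping,stop,pong]
After 12 (send(from=B, to=A, msg='start')): A:[bye,err,sync,ack,start] B:[] C:[tick,ping,stop,pong]

Answer: 1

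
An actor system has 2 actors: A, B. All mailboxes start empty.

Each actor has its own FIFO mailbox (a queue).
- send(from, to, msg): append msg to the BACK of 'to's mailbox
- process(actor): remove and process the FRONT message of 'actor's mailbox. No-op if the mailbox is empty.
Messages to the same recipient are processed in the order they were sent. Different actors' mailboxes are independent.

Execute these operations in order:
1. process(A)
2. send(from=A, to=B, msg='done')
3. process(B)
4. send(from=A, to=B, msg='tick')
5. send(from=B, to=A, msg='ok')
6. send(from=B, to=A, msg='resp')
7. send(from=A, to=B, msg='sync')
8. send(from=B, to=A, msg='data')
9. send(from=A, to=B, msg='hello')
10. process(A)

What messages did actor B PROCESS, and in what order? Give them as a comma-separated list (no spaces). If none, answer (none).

Answer: done

Derivation:
After 1 (process(A)): A:[] B:[]
After 2 (send(from=A, to=B, msg='done')): A:[] B:[done]
After 3 (process(B)): A:[] B:[]
After 4 (send(from=A, to=B, msg='tick')): A:[] B:[tick]
After 5 (send(from=B, to=A, msg='ok')): A:[ok] B:[tick]
After 6 (send(from=B, to=A, msg='resp')): A:[ok,resp] B:[tick]
After 7 (send(from=A, to=B, msg='sync')): A:[ok,resp] B:[tick,sync]
After 8 (send(from=B, to=A, msg='data')): A:[ok,resp,data] B:[tick,sync]
After 9 (send(from=A, to=B, msg='hello')): A:[ok,resp,data] B:[tick,sync,hello]
After 10 (process(A)): A:[resp,data] B:[tick,sync,hello]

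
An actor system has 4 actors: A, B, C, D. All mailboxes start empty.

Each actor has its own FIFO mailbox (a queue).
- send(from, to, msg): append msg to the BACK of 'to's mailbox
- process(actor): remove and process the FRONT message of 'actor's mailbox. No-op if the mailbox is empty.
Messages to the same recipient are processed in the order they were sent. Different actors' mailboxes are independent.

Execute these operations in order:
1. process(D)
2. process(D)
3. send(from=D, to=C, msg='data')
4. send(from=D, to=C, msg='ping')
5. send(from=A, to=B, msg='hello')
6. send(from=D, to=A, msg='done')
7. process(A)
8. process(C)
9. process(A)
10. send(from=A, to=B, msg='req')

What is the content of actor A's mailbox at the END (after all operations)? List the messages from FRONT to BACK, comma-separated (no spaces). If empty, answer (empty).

Answer: (empty)

Derivation:
After 1 (process(D)): A:[] B:[] C:[] D:[]
After 2 (process(D)): A:[] B:[] C:[] D:[]
After 3 (send(from=D, to=C, msg='data')): A:[] B:[] C:[data] D:[]
After 4 (send(from=D, to=C, msg='ping')): A:[] B:[] C:[data,ping] D:[]
After 5 (send(from=A, to=B, msg='hello')): A:[] B:[hello] C:[data,ping] D:[]
After 6 (send(from=D, to=A, msg='done')): A:[done] B:[hello] C:[data,ping] D:[]
After 7 (process(A)): A:[] B:[hello] C:[data,ping] D:[]
After 8 (process(C)): A:[] B:[hello] C:[ping] D:[]
After 9 (process(A)): A:[] B:[hello] C:[ping] D:[]
After 10 (send(from=A, to=B, msg='req')): A:[] B:[hello,req] C:[ping] D:[]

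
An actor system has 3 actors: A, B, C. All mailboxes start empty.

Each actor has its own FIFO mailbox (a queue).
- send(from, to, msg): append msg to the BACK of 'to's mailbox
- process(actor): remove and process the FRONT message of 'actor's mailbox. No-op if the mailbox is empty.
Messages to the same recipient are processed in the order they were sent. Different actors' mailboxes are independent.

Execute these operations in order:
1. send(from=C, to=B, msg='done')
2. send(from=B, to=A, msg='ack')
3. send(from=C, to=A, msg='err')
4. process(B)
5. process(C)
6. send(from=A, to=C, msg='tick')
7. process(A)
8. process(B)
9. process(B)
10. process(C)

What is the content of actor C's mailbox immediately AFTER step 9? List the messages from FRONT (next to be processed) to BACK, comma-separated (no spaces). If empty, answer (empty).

After 1 (send(from=C, to=B, msg='done')): A:[] B:[done] C:[]
After 2 (send(from=B, to=A, msg='ack')): A:[ack] B:[done] C:[]
After 3 (send(from=C, to=A, msg='err')): A:[ack,err] B:[done] C:[]
After 4 (process(B)): A:[ack,err] B:[] C:[]
After 5 (process(C)): A:[ack,err] B:[] C:[]
After 6 (send(from=A, to=C, msg='tick')): A:[ack,err] B:[] C:[tick]
After 7 (process(A)): A:[err] B:[] C:[tick]
After 8 (process(B)): A:[err] B:[] C:[tick]
After 9 (process(B)): A:[err] B:[] C:[tick]

tick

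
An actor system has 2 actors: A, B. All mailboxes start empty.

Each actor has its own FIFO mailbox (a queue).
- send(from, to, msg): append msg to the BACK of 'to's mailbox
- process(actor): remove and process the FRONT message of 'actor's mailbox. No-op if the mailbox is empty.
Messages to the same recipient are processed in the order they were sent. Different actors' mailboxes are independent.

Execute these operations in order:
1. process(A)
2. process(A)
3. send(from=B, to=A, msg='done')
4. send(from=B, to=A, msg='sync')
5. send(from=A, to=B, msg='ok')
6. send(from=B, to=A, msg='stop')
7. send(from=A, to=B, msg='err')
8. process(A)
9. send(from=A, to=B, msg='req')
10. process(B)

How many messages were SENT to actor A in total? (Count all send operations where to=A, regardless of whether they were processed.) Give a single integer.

After 1 (process(A)): A:[] B:[]
After 2 (process(A)): A:[] B:[]
After 3 (send(from=B, to=A, msg='done')): A:[done] B:[]
After 4 (send(from=B, to=A, msg='sync')): A:[done,sync] B:[]
After 5 (send(from=A, to=B, msg='ok')): A:[done,sync] B:[ok]
After 6 (send(from=B, to=A, msg='stop')): A:[done,sync,stop] B:[ok]
After 7 (send(from=A, to=B, msg='err')): A:[done,sync,stop] B:[ok,err]
After 8 (process(A)): A:[sync,stop] B:[ok,err]
After 9 (send(from=A, to=B, msg='req')): A:[sync,stop] B:[ok,err,req]
After 10 (process(B)): A:[sync,stop] B:[err,req]

Answer: 3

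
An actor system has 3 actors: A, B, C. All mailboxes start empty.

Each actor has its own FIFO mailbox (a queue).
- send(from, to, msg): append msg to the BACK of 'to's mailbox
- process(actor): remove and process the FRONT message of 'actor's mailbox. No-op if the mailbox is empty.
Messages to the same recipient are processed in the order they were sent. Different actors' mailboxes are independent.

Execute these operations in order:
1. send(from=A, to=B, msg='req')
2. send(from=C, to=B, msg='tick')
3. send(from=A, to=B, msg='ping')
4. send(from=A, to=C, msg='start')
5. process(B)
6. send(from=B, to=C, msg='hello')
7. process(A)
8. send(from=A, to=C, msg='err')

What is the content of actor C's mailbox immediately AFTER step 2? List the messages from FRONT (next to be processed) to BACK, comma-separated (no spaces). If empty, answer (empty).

After 1 (send(from=A, to=B, msg='req')): A:[] B:[req] C:[]
After 2 (send(from=C, to=B, msg='tick')): A:[] B:[req,tick] C:[]

(empty)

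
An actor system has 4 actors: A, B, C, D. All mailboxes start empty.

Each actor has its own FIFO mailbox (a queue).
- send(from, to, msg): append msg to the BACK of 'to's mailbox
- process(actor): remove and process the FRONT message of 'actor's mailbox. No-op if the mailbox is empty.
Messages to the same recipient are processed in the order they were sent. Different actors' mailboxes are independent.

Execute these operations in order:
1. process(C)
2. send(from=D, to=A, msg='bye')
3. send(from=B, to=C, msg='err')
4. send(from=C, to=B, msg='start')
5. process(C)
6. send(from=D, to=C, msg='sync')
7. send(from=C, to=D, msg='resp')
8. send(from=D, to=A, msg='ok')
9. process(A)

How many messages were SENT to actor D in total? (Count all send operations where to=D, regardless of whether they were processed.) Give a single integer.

After 1 (process(C)): A:[] B:[] C:[] D:[]
After 2 (send(from=D, to=A, msg='bye')): A:[bye] B:[] C:[] D:[]
After 3 (send(from=B, to=C, msg='err')): A:[bye] B:[] C:[err] D:[]
After 4 (send(from=C, to=B, msg='start')): A:[bye] B:[start] C:[err] D:[]
After 5 (process(C)): A:[bye] B:[start] C:[] D:[]
After 6 (send(from=D, to=C, msg='sync')): A:[bye] B:[start] C:[sync] D:[]
After 7 (send(from=C, to=D, msg='resp')): A:[bye] B:[start] C:[sync] D:[resp]
After 8 (send(from=D, to=A, msg='ok')): A:[bye,ok] B:[start] C:[sync] D:[resp]
After 9 (process(A)): A:[ok] B:[start] C:[sync] D:[resp]

Answer: 1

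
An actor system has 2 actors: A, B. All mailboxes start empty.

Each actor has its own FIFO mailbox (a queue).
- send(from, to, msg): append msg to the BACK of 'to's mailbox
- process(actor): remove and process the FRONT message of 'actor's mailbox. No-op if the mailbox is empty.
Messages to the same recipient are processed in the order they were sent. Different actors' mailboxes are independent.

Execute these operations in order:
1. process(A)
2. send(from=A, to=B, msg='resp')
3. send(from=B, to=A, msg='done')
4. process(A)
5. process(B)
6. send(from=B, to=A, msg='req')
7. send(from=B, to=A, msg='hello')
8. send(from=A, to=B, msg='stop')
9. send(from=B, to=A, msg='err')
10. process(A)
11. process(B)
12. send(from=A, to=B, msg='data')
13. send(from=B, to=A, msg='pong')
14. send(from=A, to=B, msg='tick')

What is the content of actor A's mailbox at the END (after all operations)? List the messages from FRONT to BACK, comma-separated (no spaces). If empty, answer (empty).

Answer: hello,err,pong

Derivation:
After 1 (process(A)): A:[] B:[]
After 2 (send(from=A, to=B, msg='resp')): A:[] B:[resp]
After 3 (send(from=B, to=A, msg='done')): A:[done] B:[resp]
After 4 (process(A)): A:[] B:[resp]
After 5 (process(B)): A:[] B:[]
After 6 (send(from=B, to=A, msg='req')): A:[req] B:[]
After 7 (send(from=B, to=A, msg='hello')): A:[req,hello] B:[]
After 8 (send(from=A, to=B, msg='stop')): A:[req,hello] B:[stop]
After 9 (send(from=B, to=A, msg='err')): A:[req,hello,err] B:[stop]
After 10 (process(A)): A:[hello,err] B:[stop]
After 11 (process(B)): A:[hello,err] B:[]
After 12 (send(from=A, to=B, msg='data')): A:[hello,err] B:[data]
After 13 (send(from=B, to=A, msg='pong')): A:[hello,err,pong] B:[data]
After 14 (send(from=A, to=B, msg='tick')): A:[hello,err,pong] B:[data,tick]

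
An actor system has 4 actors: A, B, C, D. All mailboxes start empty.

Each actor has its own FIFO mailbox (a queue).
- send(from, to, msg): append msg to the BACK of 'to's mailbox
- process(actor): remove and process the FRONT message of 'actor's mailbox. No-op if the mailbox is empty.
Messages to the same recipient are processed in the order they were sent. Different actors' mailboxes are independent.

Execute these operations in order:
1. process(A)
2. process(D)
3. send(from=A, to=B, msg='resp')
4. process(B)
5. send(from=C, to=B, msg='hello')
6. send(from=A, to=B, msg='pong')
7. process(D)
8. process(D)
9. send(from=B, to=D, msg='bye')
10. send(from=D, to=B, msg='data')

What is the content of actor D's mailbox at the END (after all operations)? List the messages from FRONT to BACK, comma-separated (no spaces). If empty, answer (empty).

After 1 (process(A)): A:[] B:[] C:[] D:[]
After 2 (process(D)): A:[] B:[] C:[] D:[]
After 3 (send(from=A, to=B, msg='resp')): A:[] B:[resp] C:[] D:[]
After 4 (process(B)): A:[] B:[] C:[] D:[]
After 5 (send(from=C, to=B, msg='hello')): A:[] B:[hello] C:[] D:[]
After 6 (send(from=A, to=B, msg='pong')): A:[] B:[hello,pong] C:[] D:[]
After 7 (process(D)): A:[] B:[hello,pong] C:[] D:[]
After 8 (process(D)): A:[] B:[hello,pong] C:[] D:[]
After 9 (send(from=B, to=D, msg='bye')): A:[] B:[hello,pong] C:[] D:[bye]
After 10 (send(from=D, to=B, msg='data')): A:[] B:[hello,pong,data] C:[] D:[bye]

Answer: bye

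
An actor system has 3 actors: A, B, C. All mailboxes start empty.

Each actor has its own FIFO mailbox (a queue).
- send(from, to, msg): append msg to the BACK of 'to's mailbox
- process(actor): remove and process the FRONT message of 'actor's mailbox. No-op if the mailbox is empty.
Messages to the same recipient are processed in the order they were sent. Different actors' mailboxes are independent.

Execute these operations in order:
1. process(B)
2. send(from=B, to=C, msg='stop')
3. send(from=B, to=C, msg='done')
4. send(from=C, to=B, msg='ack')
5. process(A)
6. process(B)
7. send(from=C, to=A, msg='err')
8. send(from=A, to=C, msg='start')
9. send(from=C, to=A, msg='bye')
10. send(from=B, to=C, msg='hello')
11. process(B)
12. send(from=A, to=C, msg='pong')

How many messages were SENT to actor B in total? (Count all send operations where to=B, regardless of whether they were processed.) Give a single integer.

Answer: 1

Derivation:
After 1 (process(B)): A:[] B:[] C:[]
After 2 (send(from=B, to=C, msg='stop')): A:[] B:[] C:[stop]
After 3 (send(from=B, to=C, msg='done')): A:[] B:[] C:[stop,done]
After 4 (send(from=C, to=B, msg='ack')): A:[] B:[ack] C:[stop,done]
After 5 (process(A)): A:[] B:[ack] C:[stop,done]
After 6 (process(B)): A:[] B:[] C:[stop,done]
After 7 (send(from=C, to=A, msg='err')): A:[err] B:[] C:[stop,done]
After 8 (send(from=A, to=C, msg='start')): A:[err] B:[] C:[stop,done,start]
After 9 (send(from=C, to=A, msg='bye')): A:[err,bye] B:[] C:[stop,done,start]
After 10 (send(from=B, to=C, msg='hello')): A:[err,bye] B:[] C:[stop,done,start,hello]
After 11 (process(B)): A:[err,bye] B:[] C:[stop,done,start,hello]
After 12 (send(from=A, to=C, msg='pong')): A:[err,bye] B:[] C:[stop,done,start,hello,pong]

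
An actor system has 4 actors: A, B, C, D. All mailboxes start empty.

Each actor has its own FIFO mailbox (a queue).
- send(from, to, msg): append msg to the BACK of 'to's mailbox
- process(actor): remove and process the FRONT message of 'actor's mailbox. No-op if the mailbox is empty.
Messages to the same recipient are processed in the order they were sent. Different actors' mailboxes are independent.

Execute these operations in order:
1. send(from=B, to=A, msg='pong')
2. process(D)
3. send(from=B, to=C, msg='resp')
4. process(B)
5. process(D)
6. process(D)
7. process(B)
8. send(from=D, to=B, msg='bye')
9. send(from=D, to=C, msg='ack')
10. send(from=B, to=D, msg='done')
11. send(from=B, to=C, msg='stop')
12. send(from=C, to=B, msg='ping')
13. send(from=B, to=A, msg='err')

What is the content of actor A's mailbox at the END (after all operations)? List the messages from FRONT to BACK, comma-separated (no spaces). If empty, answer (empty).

After 1 (send(from=B, to=A, msg='pong')): A:[pong] B:[] C:[] D:[]
After 2 (process(D)): A:[pong] B:[] C:[] D:[]
After 3 (send(from=B, to=C, msg='resp')): A:[pong] B:[] C:[resp] D:[]
After 4 (process(B)): A:[pong] B:[] C:[resp] D:[]
After 5 (process(D)): A:[pong] B:[] C:[resp] D:[]
After 6 (process(D)): A:[pong] B:[] C:[resp] D:[]
After 7 (process(B)): A:[pong] B:[] C:[resp] D:[]
After 8 (send(from=D, to=B, msg='bye')): A:[pong] B:[bye] C:[resp] D:[]
After 9 (send(from=D, to=C, msg='ack')): A:[pong] B:[bye] C:[resp,ack] D:[]
After 10 (send(from=B, to=D, msg='done')): A:[pong] B:[bye] C:[resp,ack] D:[done]
After 11 (send(from=B, to=C, msg='stop')): A:[pong] B:[bye] C:[resp,ack,stop] D:[done]
After 12 (send(from=C, to=B, msg='ping')): A:[pong] B:[bye,ping] C:[resp,ack,stop] D:[done]
After 13 (send(from=B, to=A, msg='err')): A:[pong,err] B:[bye,ping] C:[resp,ack,stop] D:[done]

Answer: pong,err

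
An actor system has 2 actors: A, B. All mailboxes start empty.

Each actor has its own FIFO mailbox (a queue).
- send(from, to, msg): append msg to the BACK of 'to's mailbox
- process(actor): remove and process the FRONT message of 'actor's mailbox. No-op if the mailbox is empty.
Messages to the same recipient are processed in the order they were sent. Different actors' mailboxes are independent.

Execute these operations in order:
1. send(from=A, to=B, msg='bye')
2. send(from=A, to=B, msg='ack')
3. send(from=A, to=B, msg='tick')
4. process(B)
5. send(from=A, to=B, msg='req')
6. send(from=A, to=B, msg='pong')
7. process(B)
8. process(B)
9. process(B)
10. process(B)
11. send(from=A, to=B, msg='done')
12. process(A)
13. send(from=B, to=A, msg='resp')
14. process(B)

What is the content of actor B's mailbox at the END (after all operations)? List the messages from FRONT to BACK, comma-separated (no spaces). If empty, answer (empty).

Answer: (empty)

Derivation:
After 1 (send(from=A, to=B, msg='bye')): A:[] B:[bye]
After 2 (send(from=A, to=B, msg='ack')): A:[] B:[bye,ack]
After 3 (send(from=A, to=B, msg='tick')): A:[] B:[bye,ack,tick]
After 4 (process(B)): A:[] B:[ack,tick]
After 5 (send(from=A, to=B, msg='req')): A:[] B:[ack,tick,req]
After 6 (send(from=A, to=B, msg='pong')): A:[] B:[ack,tick,req,pong]
After 7 (process(B)): A:[] B:[tick,req,pong]
After 8 (process(B)): A:[] B:[req,pong]
After 9 (process(B)): A:[] B:[pong]
After 10 (process(B)): A:[] B:[]
After 11 (send(from=A, to=B, msg='done')): A:[] B:[done]
After 12 (process(A)): A:[] B:[done]
After 13 (send(from=B, to=A, msg='resp')): A:[resp] B:[done]
After 14 (process(B)): A:[resp] B:[]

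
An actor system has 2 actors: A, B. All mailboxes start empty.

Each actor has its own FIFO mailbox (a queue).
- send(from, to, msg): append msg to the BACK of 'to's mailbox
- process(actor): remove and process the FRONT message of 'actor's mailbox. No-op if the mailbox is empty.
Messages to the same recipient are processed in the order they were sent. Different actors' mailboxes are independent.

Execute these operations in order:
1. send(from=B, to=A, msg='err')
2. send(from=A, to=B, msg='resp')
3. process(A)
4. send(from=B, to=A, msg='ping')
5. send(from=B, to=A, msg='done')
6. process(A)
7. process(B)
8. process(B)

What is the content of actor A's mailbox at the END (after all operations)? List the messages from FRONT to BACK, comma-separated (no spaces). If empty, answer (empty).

After 1 (send(from=B, to=A, msg='err')): A:[err] B:[]
After 2 (send(from=A, to=B, msg='resp')): A:[err] B:[resp]
After 3 (process(A)): A:[] B:[resp]
After 4 (send(from=B, to=A, msg='ping')): A:[ping] B:[resp]
After 5 (send(from=B, to=A, msg='done')): A:[ping,done] B:[resp]
After 6 (process(A)): A:[done] B:[resp]
After 7 (process(B)): A:[done] B:[]
After 8 (process(B)): A:[done] B:[]

Answer: done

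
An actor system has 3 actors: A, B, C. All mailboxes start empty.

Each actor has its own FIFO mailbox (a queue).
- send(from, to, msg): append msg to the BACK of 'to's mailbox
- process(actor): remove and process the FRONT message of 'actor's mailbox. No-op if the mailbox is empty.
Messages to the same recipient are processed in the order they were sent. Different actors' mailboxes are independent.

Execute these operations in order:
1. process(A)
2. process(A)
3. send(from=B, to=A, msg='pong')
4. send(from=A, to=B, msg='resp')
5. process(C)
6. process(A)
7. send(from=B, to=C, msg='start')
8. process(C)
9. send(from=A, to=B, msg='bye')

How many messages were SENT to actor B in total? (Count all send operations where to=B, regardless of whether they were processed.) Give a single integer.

After 1 (process(A)): A:[] B:[] C:[]
After 2 (process(A)): A:[] B:[] C:[]
After 3 (send(from=B, to=A, msg='pong')): A:[pong] B:[] C:[]
After 4 (send(from=A, to=B, msg='resp')): A:[pong] B:[resp] C:[]
After 5 (process(C)): A:[pong] B:[resp] C:[]
After 6 (process(A)): A:[] B:[resp] C:[]
After 7 (send(from=B, to=C, msg='start')): A:[] B:[resp] C:[start]
After 8 (process(C)): A:[] B:[resp] C:[]
After 9 (send(from=A, to=B, msg='bye')): A:[] B:[resp,bye] C:[]

Answer: 2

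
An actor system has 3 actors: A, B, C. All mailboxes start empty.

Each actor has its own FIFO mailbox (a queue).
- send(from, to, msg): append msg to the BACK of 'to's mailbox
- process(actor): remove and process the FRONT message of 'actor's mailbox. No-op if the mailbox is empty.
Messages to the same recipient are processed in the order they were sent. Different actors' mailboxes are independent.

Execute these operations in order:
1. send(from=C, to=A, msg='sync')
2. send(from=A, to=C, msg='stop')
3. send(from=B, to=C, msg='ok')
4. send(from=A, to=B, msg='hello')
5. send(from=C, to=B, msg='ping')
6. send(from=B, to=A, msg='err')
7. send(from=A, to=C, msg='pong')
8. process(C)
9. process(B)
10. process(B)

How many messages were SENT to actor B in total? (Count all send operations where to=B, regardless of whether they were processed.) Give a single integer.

After 1 (send(from=C, to=A, msg='sync')): A:[sync] B:[] C:[]
After 2 (send(from=A, to=C, msg='stop')): A:[sync] B:[] C:[stop]
After 3 (send(from=B, to=C, msg='ok')): A:[sync] B:[] C:[stop,ok]
After 4 (send(from=A, to=B, msg='hello')): A:[sync] B:[hello] C:[stop,ok]
After 5 (send(from=C, to=B, msg='ping')): A:[sync] B:[hello,ping] C:[stop,ok]
After 6 (send(from=B, to=A, msg='err')): A:[sync,err] B:[hello,ping] C:[stop,ok]
After 7 (send(from=A, to=C, msg='pong')): A:[sync,err] B:[hello,ping] C:[stop,ok,pong]
After 8 (process(C)): A:[sync,err] B:[hello,ping] C:[ok,pong]
After 9 (process(B)): A:[sync,err] B:[ping] C:[ok,pong]
After 10 (process(B)): A:[sync,err] B:[] C:[ok,pong]

Answer: 2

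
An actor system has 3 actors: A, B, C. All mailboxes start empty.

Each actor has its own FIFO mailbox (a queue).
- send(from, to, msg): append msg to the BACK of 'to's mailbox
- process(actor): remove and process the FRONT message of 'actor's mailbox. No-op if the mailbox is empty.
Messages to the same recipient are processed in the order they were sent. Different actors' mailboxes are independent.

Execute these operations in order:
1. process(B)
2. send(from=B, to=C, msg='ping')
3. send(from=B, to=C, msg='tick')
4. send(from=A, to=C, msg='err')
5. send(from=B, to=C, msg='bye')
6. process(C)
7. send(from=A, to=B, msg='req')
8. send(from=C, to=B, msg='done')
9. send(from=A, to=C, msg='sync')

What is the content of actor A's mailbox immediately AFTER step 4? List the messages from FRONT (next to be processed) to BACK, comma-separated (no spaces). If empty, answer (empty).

After 1 (process(B)): A:[] B:[] C:[]
After 2 (send(from=B, to=C, msg='ping')): A:[] B:[] C:[ping]
After 3 (send(from=B, to=C, msg='tick')): A:[] B:[] C:[ping,tick]
After 4 (send(from=A, to=C, msg='err')): A:[] B:[] C:[ping,tick,err]

(empty)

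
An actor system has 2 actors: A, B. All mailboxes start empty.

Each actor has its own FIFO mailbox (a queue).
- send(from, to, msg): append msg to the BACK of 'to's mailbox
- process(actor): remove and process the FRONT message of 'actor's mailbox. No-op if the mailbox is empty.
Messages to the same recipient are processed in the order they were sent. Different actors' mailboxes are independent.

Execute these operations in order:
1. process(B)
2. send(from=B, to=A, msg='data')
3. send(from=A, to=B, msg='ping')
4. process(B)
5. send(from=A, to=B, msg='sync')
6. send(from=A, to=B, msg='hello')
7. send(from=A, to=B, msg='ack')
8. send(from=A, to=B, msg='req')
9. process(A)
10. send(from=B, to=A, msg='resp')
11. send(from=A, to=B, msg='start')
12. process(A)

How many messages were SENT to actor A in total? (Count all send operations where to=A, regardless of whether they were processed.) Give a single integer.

After 1 (process(B)): A:[] B:[]
After 2 (send(from=B, to=A, msg='data')): A:[data] B:[]
After 3 (send(from=A, to=B, msg='ping')): A:[data] B:[ping]
After 4 (process(B)): A:[data] B:[]
After 5 (send(from=A, to=B, msg='sync')): A:[data] B:[sync]
After 6 (send(from=A, to=B, msg='hello')): A:[data] B:[sync,hello]
After 7 (send(from=A, to=B, msg='ack')): A:[data] B:[sync,hello,ack]
After 8 (send(from=A, to=B, msg='req')): A:[data] B:[sync,hello,ack,req]
After 9 (process(A)): A:[] B:[sync,hello,ack,req]
After 10 (send(from=B, to=A, msg='resp')): A:[resp] B:[sync,hello,ack,req]
After 11 (send(from=A, to=B, msg='start')): A:[resp] B:[sync,hello,ack,req,start]
After 12 (process(A)): A:[] B:[sync,hello,ack,req,start]

Answer: 2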